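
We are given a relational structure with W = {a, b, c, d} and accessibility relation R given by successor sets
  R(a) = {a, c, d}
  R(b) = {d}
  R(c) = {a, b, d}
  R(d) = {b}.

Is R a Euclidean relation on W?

No

Euclidean: no — a R d and a R c, but not d R c.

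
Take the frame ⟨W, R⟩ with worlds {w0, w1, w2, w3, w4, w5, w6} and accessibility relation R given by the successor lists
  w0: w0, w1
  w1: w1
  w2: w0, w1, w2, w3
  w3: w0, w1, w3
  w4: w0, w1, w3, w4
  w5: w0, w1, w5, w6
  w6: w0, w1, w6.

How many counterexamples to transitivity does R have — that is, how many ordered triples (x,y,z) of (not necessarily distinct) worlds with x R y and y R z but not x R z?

R is transitive; there are no such tuples.

0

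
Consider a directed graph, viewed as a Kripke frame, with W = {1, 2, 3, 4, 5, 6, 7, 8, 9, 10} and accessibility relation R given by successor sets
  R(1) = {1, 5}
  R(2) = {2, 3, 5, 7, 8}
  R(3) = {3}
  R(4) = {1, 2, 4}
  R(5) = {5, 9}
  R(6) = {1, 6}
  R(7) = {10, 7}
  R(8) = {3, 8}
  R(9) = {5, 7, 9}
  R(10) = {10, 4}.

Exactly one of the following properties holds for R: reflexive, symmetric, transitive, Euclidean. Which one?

reflexive

Reflexive: yes — every world is R-related to itself.
Symmetric: no — 1 R 5 but not 5 R 1.
Transitive: no — 1 R 5 and 5 R 9, but not 1 R 9.
Euclidean: no — 2 R 3 and 2 R 5, but not 3 R 5.
Only reflexive holds.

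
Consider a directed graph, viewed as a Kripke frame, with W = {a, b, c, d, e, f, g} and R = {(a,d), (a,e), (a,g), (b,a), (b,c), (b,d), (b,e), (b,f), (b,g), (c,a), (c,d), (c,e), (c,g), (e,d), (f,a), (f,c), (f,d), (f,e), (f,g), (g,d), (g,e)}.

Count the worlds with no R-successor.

Enumerating: d.

1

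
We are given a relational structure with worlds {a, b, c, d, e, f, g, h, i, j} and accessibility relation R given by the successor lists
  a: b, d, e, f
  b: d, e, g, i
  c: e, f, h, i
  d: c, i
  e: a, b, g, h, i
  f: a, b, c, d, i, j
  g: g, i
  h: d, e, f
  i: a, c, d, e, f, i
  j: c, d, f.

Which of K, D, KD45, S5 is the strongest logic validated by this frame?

Serial (axiom D): yes — every world has a successor (e.g. a R b).
Euclidean (axiom 5): no — a R b and a R f, but not b R f.
Transitive (axiom 4): no — a R b and b R g, but not a R g.
Reflexive (axiom T): no — a is not related to itself.
So F validates K, D; KD45 would additionally require R to be Euclidean and transitive. The strongest is D.

D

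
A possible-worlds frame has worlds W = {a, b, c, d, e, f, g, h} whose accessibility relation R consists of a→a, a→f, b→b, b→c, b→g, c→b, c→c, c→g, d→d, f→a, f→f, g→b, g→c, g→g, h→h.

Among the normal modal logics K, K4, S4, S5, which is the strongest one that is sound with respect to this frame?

K4

Transitive (axiom 4): yes — every two-step R-path is closed by a direct edge.
Reflexive (axiom T): no — e is not related to itself.
Euclidean (axiom 5): yes — any two successors of a common world are R-related.
So F validates K, K4; S4 would additionally require R to be reflexive. The strongest is K4.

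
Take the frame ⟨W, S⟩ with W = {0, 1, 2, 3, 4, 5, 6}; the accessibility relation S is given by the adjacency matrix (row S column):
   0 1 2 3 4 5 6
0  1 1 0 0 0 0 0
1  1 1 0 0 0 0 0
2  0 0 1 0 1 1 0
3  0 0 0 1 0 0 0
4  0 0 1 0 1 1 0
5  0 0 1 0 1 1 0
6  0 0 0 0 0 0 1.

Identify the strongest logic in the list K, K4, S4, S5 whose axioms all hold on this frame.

Transitive (axiom 4): yes — every two-step S-path is closed by a direct edge.
Reflexive (axiom T): yes — every world is S-related to itself.
Euclidean (axiom 5): yes — any two successors of a common world are S-related.
So F validates K, K4, S4, S5. The strongest is S5.

S5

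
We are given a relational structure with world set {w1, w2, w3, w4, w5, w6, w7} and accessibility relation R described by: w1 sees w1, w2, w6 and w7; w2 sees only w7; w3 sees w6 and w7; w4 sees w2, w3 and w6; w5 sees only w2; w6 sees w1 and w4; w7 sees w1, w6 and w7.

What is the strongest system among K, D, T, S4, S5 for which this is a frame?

Serial (axiom D): yes — every world has a successor (e.g. w1 R w1).
Reflexive (axiom T): no — w2 is not related to itself.
Transitive (axiom 4): no — w1 R w6 and w6 R w4, but not w1 R w4.
Euclidean (axiom 5): no — w1 R w2 and w1 R w6, but not w2 R w6.
So F validates K, D; T would additionally require R to be reflexive. The strongest is D.

D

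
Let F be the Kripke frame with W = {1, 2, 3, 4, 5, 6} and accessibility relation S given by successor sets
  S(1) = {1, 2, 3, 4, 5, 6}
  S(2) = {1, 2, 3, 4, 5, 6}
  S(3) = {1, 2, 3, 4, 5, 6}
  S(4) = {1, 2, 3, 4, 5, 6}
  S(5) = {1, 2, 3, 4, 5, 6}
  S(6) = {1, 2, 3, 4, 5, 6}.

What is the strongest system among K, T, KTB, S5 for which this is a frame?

Reflexive (axiom T): yes — every world is S-related to itself.
Symmetric (axiom B): yes — every pair in S has its reverse in S.
Euclidean (axiom 5): yes — any two successors of a common world are S-related.
So F validates K, T, KTB, S5. The strongest is S5.

S5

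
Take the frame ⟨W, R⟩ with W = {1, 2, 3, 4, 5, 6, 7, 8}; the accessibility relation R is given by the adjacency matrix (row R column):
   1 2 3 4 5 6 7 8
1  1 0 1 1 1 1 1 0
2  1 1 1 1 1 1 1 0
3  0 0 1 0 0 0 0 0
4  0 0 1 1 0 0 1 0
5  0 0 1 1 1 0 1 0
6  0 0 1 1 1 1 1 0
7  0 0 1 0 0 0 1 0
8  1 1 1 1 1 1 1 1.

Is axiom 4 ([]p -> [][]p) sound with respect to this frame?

Yes

By correspondence theory, 4 is valid on a frame iff R is transitive.
Transitive: yes — every two-step R-path is closed by a direct edge.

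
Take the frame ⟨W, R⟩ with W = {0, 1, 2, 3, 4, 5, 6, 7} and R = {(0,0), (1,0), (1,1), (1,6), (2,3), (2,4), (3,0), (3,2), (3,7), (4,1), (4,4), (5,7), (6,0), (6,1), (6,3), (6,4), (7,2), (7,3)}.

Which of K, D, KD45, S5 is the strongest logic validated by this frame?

Serial (axiom D): yes — every world has a successor (e.g. 0 R 0).
Euclidean (axiom 5): no — 1 R 0 and 1 R 6, but not 0 R 6.
Transitive (axiom 4): no — 1 R 6 and 6 R 3, but not 1 R 3.
Reflexive (axiom T): no — 2 is not related to itself.
So F validates K, D; KD45 would additionally require R to be Euclidean and transitive. The strongest is D.

D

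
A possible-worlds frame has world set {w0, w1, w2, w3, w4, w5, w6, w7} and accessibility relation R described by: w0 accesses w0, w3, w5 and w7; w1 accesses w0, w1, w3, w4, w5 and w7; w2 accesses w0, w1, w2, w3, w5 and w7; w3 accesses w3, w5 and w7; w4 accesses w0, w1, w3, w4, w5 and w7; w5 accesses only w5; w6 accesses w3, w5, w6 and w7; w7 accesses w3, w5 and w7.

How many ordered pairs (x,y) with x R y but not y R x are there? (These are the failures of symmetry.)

Enumerating: (w0,w3), (w0,w5), (w0,w7), (w1,w0), (w1,w3), (w1,w5), (w1,w7), (w2,w0), (w2,w1), (w2,w3), (w2,w5), (w2,w7), … and 9 more.
Total: 21.

21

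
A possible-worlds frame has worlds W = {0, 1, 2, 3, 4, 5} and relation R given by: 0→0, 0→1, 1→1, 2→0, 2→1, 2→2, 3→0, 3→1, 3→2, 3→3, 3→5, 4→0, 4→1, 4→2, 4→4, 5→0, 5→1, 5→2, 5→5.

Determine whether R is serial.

Yes

Serial: yes — every world has a successor (e.g. 0 R 0).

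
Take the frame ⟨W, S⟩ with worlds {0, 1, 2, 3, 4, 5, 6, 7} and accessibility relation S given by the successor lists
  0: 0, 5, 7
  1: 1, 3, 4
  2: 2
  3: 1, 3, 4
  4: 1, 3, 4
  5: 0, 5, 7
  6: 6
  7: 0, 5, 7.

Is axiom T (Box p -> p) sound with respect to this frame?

Yes

By correspondence theory, T is valid on a frame iff S is reflexive.
Reflexive: yes — every world is S-related to itself.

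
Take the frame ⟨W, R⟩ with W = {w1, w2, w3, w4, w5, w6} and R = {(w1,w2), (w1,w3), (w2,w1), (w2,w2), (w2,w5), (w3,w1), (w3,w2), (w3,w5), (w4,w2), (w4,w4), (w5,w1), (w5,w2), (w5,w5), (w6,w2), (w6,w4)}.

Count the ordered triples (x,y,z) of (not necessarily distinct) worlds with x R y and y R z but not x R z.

11

Enumerating: (w1,w2,w1), (w1,w2,w5), (w1,w3,w1), (w1,w3,w5), (w2,w1,w3), (w3,w1,w3), (w4,w2,w1), (w4,w2,w5), (w5,w1,w3), (w6,w2,w1), (w6,w2,w5).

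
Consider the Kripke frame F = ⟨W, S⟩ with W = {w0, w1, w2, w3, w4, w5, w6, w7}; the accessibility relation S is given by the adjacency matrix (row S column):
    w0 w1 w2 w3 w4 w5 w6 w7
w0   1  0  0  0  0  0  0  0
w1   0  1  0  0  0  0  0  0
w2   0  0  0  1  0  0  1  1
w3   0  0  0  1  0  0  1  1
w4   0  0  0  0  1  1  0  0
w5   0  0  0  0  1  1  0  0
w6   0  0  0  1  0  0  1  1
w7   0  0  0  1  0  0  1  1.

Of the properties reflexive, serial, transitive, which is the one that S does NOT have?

reflexive

Reflexive: no — w2 is not related to itself.
Serial: yes — every world has a successor (e.g. w0 S w0).
Transitive: yes — every two-step S-path is closed by a direct edge.
Only reflexive fails.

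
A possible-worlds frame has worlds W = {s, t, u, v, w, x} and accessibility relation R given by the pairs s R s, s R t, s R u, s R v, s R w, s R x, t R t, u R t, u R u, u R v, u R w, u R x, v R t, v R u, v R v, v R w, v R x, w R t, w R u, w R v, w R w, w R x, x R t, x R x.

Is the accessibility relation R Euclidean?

Euclidean: no — s R t and s R u, but not t R u.

No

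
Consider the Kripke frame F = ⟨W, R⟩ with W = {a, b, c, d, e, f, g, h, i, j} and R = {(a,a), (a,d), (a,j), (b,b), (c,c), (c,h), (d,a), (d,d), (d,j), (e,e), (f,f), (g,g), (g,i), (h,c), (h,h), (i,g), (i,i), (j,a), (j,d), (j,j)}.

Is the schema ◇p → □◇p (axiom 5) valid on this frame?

Yes

By correspondence theory, 5 is valid on a frame iff R is Euclidean.
Euclidean: yes — any two successors of a common world are R-related.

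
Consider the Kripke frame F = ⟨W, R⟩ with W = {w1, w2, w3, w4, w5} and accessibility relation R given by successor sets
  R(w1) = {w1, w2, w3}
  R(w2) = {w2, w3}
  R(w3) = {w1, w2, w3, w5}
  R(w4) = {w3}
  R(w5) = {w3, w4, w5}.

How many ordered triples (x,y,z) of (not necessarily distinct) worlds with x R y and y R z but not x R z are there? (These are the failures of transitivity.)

Enumerating: (w1,w3,w5), (w2,w3,w1), (w2,w3,w5), (w3,w5,w4), (w4,w3,w1), (w4,w3,w2), (w4,w3,w5), (w5,w3,w1), (w5,w3,w2).

9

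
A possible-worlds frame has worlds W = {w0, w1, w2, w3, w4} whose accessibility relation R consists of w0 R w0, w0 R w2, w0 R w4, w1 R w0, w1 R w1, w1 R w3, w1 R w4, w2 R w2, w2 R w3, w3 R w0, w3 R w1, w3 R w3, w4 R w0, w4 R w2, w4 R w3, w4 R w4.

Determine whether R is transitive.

No

Transitive: no — w0 R w2 and w2 R w3, but not w0 R w3.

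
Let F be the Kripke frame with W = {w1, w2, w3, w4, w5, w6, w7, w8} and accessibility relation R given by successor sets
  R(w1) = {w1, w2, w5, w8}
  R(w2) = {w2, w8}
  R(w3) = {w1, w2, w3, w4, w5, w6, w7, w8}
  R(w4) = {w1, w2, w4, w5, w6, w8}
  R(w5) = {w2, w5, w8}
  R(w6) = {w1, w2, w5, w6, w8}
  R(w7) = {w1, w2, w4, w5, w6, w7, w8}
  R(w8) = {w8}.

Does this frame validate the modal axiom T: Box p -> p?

The schema T characterises exactly the reflexive frames.
Reflexive: yes — every world is R-related to itself.

Yes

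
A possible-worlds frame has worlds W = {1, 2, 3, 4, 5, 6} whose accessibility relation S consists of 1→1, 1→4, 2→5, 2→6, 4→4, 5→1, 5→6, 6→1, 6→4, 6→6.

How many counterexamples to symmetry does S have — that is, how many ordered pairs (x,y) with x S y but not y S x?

7

Enumerating: (1,4), (2,5), (2,6), (5,1), (5,6), (6,1), (6,4).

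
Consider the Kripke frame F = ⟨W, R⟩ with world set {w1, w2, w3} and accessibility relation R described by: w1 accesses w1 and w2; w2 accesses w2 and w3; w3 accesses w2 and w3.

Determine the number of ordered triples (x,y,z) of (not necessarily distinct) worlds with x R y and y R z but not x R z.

Enumerating: (w1,w2,w3).

1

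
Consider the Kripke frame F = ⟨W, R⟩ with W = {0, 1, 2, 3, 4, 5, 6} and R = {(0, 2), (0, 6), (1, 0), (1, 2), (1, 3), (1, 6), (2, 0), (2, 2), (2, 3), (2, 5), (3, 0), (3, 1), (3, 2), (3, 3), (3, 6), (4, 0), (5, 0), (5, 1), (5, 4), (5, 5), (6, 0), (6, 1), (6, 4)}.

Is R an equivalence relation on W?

Reflexive: no — 0 is not related to itself.
Symmetric: no — 1 R 0 but not 0 R 1.
Transitive: no — 0 R 2 and 2 R 3, but not 0 R 3.
So R is not an equivalence relation.

No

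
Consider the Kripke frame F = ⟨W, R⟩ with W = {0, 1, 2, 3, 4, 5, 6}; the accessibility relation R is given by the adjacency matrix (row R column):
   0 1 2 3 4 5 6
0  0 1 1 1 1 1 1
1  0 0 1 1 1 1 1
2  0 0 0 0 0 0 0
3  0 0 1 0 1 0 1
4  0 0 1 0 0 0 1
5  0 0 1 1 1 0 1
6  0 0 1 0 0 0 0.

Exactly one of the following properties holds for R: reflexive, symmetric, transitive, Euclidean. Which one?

Reflexive: no — 0 is not related to itself.
Symmetric: no — 0 R 1 but not 1 R 0.
Transitive: yes — every two-step R-path is closed by a direct edge.
Euclidean: no — 0 R 2 and 0 R 1, but not 2 R 1.
Only transitive holds.

transitive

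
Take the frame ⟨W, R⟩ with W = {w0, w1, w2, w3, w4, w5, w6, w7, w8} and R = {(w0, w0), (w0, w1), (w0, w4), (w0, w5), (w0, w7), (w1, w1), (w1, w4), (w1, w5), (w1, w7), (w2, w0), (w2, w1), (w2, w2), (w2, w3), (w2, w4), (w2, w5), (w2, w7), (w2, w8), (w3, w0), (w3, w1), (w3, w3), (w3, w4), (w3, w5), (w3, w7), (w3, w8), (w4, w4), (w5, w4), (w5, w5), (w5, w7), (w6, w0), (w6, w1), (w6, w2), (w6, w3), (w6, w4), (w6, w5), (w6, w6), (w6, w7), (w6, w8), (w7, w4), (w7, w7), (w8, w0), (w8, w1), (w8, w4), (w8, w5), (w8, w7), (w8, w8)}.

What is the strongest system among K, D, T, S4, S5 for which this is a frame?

Serial (axiom D): yes — every world has a successor (e.g. w0 R w0).
Reflexive (axiom T): yes — every world is R-related to itself.
Transitive (axiom 4): yes — every two-step R-path is closed by a direct edge.
Euclidean (axiom 5): no — w0 R w4 and w0 R w1, but not w4 R w1.
So F validates K, D, T, S4; S5 would additionally require R to be Euclidean. The strongest is S4.

S4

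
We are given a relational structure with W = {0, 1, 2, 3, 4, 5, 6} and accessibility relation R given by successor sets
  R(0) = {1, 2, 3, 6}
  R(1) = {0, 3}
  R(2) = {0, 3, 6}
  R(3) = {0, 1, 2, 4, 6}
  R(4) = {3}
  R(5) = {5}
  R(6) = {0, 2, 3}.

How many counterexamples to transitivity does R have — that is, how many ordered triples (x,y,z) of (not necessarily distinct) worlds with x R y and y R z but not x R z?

34

Enumerating: (0,1,0), (0,2,0), (0,3,0), (0,3,4), (0,6,0), (1,0,1), (1,0,2), (1,0,6), (1,3,1), (1,3,2), (1,3,4), (1,3,6), … and 22 more.
Total: 34.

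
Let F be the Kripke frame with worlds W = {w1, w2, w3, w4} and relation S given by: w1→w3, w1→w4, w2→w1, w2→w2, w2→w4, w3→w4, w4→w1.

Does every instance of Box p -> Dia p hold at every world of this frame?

Axiom D corresponds to the accessibility relation being serial.
Serial: yes — every world has a successor (e.g. w1 S w3).

Yes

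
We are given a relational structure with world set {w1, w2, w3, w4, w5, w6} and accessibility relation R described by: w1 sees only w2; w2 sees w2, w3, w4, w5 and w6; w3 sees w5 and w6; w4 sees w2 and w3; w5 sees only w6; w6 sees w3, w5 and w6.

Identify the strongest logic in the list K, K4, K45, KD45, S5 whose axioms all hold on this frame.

K

Transitive (axiom 4): no — w1 R w2 and w2 R w3, but not w1 R w3.
Euclidean (axiom 5): no — w2 R w3 and w2 R w4, but not w3 R w4.
Serial (axiom D): yes — every world has a successor (e.g. w1 R w2).
Reflexive (axiom T): no — w1 is not related to itself.
So F validates K; K4 would additionally require R to be transitive. The strongest is K.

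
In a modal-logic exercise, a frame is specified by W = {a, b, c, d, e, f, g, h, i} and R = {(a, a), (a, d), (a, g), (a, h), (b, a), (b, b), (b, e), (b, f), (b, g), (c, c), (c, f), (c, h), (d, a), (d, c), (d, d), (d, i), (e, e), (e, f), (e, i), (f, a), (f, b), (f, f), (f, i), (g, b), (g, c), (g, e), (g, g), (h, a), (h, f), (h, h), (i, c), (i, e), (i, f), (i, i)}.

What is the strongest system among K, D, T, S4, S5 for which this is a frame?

T

Serial (axiom D): yes — every world has a successor (e.g. a R a).
Reflexive (axiom T): yes — every world is R-related to itself.
Transitive (axiom 4): no — a R d and d R c, but not a R c.
Euclidean (axiom 5): no — a R d and a R g, but not d R g.
So F validates K, D, T; S4 would additionally require R to be transitive. The strongest is T.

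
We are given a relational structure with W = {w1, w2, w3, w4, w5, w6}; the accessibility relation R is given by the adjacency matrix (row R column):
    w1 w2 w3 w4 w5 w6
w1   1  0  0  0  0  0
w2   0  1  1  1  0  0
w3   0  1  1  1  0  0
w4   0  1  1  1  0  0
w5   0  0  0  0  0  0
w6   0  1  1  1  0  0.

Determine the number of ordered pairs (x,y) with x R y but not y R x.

Enumerating: (w6,w2), (w6,w3), (w6,w4).

3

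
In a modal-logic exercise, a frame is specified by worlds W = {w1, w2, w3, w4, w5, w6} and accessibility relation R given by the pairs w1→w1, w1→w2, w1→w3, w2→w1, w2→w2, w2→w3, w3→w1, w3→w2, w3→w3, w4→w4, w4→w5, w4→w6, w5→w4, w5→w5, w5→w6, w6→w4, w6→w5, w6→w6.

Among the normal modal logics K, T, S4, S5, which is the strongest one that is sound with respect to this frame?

S5

Reflexive (axiom T): yes — every world is R-related to itself.
Transitive (axiom 4): yes — every two-step R-path is closed by a direct edge.
Euclidean (axiom 5): yes — any two successors of a common world are R-related.
So F validates K, T, S4, S5. The strongest is S5.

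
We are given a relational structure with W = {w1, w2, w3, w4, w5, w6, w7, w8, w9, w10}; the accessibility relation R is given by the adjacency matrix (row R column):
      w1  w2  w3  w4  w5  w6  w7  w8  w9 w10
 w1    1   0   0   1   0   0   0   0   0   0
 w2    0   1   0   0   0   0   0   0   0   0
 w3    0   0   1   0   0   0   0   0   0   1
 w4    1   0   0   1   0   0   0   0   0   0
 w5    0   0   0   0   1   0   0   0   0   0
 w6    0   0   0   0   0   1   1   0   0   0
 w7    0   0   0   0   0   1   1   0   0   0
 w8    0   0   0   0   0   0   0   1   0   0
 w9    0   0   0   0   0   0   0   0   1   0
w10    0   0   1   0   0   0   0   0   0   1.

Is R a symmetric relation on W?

Symmetric: yes — every pair in R has its reverse in R.

Yes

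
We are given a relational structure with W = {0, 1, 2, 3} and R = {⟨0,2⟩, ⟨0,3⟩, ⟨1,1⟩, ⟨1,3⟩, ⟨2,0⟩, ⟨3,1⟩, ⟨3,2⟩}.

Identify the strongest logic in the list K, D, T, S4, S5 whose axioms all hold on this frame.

D

Serial (axiom D): yes — every world has a successor (e.g. 0 R 2).
Reflexive (axiom T): no — 0 is not related to itself.
Transitive (axiom 4): no — 0 R 3 and 3 R 1, but not 0 R 1.
Euclidean (axiom 5): no — 0 R 2 and 0 R 3, but not 2 R 3.
So F validates K, D; T would additionally require R to be reflexive. The strongest is D.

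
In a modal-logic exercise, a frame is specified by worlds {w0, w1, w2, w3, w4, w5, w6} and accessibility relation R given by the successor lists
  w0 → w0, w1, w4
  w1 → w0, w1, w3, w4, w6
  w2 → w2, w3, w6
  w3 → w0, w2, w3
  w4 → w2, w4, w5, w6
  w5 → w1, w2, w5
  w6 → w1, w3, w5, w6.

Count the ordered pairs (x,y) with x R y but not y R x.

Enumerating: (w0,w4), (w1,w3), (w1,w4), (w2,w6), (w3,w0), (w4,w2), (w4,w5), (w4,w6), (w5,w1), (w5,w2), (w6,w3), (w6,w5).

12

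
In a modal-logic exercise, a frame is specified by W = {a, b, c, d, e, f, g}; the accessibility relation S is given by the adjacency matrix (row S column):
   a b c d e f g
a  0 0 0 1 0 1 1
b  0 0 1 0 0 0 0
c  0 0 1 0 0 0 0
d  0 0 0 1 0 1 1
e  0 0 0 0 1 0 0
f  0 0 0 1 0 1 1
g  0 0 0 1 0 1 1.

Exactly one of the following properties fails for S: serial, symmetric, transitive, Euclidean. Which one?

Serial: yes — every world has a successor (e.g. a S d).
Symmetric: no — a S d but not d S a.
Transitive: yes — every two-step S-path is closed by a direct edge.
Euclidean: yes — any two successors of a common world are S-related.
Only symmetric fails.

symmetric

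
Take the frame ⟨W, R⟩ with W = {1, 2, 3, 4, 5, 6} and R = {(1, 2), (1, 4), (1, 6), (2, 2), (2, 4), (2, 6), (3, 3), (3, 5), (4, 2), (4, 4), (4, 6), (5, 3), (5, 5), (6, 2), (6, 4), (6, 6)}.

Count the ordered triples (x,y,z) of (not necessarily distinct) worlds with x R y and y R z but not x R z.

0

R is transitive; there are no such tuples.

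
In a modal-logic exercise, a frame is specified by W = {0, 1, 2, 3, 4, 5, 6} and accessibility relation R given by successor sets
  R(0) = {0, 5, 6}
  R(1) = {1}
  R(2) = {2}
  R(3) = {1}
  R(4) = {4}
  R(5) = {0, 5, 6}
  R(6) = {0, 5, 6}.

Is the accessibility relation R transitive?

Transitive: yes — every two-step R-path is closed by a direct edge.

Yes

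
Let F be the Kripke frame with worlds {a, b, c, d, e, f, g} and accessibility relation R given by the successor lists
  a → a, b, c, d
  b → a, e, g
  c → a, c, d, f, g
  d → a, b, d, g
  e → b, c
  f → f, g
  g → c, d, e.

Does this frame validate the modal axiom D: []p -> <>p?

The schema D characterises exactly the serial frames.
Serial: yes — every world has a successor (e.g. a R a).

Yes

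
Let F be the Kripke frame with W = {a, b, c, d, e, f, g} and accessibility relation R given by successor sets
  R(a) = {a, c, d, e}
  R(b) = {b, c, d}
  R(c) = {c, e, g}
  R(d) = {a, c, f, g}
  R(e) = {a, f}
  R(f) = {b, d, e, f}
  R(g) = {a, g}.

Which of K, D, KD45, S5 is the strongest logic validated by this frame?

Serial (axiom D): yes — every world has a successor (e.g. a R a).
Euclidean (axiom 5): no — a R c and a R d, but not c R d.
Transitive (axiom 4): no — a R c and c R g, but not a R g.
Reflexive (axiom T): no — d is not related to itself.
So F validates K, D; KD45 would additionally require R to be Euclidean and transitive. The strongest is D.

D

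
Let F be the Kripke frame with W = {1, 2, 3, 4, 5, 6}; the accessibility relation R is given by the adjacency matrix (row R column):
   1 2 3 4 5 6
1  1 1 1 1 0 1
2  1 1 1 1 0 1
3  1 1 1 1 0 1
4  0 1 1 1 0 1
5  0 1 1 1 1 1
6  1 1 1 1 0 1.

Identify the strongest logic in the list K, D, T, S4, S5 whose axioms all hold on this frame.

T

Serial (axiom D): yes — every world has a successor (e.g. 1 R 1).
Reflexive (axiom T): yes — every world is R-related to itself.
Transitive (axiom 4): no — 4 R 2 and 2 R 1, but not 4 R 1.
Euclidean (axiom 5): no — 2 R 4 and 2 R 1, but not 4 R 1.
So F validates K, D, T; S4 would additionally require R to be transitive. The strongest is T.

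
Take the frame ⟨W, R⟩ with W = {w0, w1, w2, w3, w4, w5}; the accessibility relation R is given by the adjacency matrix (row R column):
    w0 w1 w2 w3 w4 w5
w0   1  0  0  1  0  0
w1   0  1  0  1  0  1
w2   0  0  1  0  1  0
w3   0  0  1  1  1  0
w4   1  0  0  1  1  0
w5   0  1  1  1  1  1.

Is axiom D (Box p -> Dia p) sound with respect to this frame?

The schema D characterises exactly the serial frames.
Serial: yes — every world has a successor (e.g. w0 R w0).

Yes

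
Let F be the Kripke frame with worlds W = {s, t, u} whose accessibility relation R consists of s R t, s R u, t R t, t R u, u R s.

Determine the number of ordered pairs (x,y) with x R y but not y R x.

Enumerating: (s,t), (t,u).

2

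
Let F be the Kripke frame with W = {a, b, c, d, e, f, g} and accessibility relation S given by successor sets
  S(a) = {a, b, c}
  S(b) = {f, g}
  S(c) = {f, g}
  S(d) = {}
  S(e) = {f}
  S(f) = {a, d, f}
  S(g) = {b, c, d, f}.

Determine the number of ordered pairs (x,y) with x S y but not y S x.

9

Enumerating: (a,b), (a,c), (b,f), (c,f), (e,f), (f,a), (f,d), (g,d), (g,f).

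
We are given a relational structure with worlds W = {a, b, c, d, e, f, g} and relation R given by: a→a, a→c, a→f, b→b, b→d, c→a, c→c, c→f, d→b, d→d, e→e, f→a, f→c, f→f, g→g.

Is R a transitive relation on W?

Transitive: yes — every two-step R-path is closed by a direct edge.

Yes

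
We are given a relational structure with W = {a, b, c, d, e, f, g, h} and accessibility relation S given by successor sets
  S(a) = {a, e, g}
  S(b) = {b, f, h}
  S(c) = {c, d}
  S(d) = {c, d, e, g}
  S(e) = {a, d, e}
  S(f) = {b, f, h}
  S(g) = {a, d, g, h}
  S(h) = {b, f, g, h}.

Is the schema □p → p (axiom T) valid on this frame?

Yes

The schema T characterises exactly the reflexive frames.
Reflexive: yes — every world is S-related to itself.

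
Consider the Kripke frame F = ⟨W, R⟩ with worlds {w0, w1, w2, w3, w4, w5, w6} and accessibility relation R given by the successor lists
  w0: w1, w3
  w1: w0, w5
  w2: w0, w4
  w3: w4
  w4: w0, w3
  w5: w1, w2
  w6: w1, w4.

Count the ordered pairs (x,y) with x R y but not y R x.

7

Enumerating: (w0,w3), (w2,w0), (w2,w4), (w4,w0), (w5,w2), (w6,w1), (w6,w4).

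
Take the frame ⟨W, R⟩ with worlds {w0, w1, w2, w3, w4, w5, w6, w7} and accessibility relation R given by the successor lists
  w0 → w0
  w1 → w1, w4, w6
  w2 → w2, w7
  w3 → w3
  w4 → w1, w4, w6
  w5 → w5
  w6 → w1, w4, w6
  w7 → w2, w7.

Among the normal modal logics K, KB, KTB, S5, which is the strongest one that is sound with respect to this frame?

Symmetric (axiom B): yes — every pair in R has its reverse in R.
Reflexive (axiom T): yes — every world is R-related to itself.
Euclidean (axiom 5): yes — any two successors of a common world are R-related.
So F validates K, KB, KTB, S5. The strongest is S5.

S5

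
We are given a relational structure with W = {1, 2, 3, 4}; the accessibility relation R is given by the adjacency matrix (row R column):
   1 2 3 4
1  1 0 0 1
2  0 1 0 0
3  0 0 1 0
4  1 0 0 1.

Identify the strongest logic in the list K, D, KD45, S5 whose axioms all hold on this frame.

S5

Serial (axiom D): yes — every world has a successor (e.g. 1 R 1).
Euclidean (axiom 5): yes — any two successors of a common world are R-related.
Transitive (axiom 4): yes — every two-step R-path is closed by a direct edge.
Reflexive (axiom T): yes — every world is R-related to itself.
So F validates K, D, KD45, S5. The strongest is S5.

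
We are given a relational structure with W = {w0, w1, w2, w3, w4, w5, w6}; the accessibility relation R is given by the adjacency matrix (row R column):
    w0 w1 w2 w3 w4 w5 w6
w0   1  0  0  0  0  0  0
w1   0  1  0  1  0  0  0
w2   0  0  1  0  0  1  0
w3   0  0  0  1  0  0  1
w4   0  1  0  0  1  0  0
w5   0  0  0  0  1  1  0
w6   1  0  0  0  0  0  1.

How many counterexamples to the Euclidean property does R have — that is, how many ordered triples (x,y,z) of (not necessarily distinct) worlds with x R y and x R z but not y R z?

6

Enumerating: (w1,w3,w1), (w2,w5,w2), (w3,w6,w3), (w4,w1,w4), (w5,w4,w5), (w6,w0,w6).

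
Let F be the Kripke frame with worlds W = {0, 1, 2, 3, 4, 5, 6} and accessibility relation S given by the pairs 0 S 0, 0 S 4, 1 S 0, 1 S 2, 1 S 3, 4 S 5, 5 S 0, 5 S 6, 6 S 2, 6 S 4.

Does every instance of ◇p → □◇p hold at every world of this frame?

By correspondence theory, 5 is valid on a frame iff S is Euclidean.
Euclidean: no — 1 S 0 and 1 S 2, but not 0 S 2.

No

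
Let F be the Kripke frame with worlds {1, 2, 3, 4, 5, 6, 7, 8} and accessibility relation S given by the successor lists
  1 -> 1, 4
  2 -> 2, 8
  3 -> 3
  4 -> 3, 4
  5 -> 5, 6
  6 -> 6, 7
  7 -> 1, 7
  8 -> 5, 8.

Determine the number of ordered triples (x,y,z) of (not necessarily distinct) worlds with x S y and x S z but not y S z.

7

Enumerating: (1,4,1), (2,8,2), (4,3,4), (5,6,5), (6,7,6), (7,1,7), (8,5,8).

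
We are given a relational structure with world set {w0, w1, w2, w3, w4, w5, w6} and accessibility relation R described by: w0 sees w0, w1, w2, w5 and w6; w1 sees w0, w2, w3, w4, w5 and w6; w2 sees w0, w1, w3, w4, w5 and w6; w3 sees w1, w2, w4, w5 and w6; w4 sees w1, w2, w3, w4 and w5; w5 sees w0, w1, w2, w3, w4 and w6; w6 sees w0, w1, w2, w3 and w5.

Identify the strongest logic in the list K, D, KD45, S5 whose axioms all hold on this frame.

Serial (axiom D): yes — every world has a successor (e.g. w0 R w0).
Euclidean (axiom 5): no — w1 R w0 and w1 R w3, but not w0 R w3.
Transitive (axiom 4): no — w0 R w1 and w1 R w3, but not w0 R w3.
Reflexive (axiom T): no — w1 is not related to itself.
So F validates K, D; KD45 would additionally require R to be Euclidean and transitive. The strongest is D.

D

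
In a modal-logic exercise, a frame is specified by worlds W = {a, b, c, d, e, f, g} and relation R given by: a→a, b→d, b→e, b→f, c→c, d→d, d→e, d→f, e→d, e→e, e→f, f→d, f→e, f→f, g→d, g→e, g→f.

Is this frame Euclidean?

Euclidean: yes — any two successors of a common world are R-related.

Yes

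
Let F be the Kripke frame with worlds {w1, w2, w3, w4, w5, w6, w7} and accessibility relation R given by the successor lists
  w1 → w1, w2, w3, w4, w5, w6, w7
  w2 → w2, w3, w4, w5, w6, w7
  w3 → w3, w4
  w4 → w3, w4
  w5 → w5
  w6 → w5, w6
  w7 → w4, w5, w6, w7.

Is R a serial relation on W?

Serial: yes — every world has a successor (e.g. w1 R w1).

Yes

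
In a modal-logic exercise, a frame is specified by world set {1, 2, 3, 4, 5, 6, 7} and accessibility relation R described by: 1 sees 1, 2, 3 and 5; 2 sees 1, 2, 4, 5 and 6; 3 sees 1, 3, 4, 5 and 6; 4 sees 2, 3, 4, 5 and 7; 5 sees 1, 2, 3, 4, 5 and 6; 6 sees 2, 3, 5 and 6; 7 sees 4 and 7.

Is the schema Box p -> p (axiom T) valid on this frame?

By correspondence theory, T is valid on a frame iff R is reflexive.
Reflexive: yes — every world is R-related to itself.

Yes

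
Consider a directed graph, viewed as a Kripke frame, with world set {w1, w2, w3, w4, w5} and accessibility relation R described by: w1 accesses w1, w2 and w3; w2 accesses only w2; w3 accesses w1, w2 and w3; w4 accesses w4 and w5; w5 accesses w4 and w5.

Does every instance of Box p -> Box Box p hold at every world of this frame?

By correspondence theory, 4 is valid on a frame iff R is transitive.
Transitive: yes — every two-step R-path is closed by a direct edge.

Yes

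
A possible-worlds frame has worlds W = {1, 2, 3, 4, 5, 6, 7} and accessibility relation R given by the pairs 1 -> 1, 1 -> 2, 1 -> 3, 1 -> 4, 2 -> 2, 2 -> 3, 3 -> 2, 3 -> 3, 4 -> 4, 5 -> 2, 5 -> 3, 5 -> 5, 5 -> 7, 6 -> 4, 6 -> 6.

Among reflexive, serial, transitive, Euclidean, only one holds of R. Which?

transitive

Reflexive: no — 7 is not related to itself.
Serial: no — 7 has no R-successor.
Transitive: yes — every two-step R-path is closed by a direct edge.
Euclidean: no — 1 R 2 and 1 R 4, but not 2 R 4.
Only transitive holds.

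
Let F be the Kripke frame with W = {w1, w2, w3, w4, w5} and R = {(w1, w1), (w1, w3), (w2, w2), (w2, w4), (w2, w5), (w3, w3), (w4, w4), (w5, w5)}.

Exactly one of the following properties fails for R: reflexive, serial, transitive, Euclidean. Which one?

Euclidean

Reflexive: yes — every world is R-related to itself.
Serial: yes — every world has a successor (e.g. w1 R w1).
Transitive: yes — every two-step R-path is closed by a direct edge.
Euclidean: no — w2 R w4 and w2 R w5, but not w4 R w5.
Only Euclidean fails.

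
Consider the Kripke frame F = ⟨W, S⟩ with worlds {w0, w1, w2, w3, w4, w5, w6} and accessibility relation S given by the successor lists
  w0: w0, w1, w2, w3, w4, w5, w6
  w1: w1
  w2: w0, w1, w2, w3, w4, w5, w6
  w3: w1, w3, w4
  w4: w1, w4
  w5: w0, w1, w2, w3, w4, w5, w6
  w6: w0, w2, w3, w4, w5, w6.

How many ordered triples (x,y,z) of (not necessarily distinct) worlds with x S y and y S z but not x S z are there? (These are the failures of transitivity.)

5

Enumerating: (w6,w0,w1), (w6,w2,w1), (w6,w3,w1), (w6,w4,w1), (w6,w5,w1).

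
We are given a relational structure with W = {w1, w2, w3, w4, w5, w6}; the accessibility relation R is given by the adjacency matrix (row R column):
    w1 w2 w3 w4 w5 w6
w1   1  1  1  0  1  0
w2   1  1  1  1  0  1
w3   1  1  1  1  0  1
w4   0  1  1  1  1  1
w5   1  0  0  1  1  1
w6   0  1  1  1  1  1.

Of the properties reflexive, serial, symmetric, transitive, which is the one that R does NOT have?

Reflexive: yes — every world is R-related to itself.
Serial: yes — every world has a successor (e.g. w1 R w1).
Symmetric: yes — every pair in R has its reverse in R.
Transitive: no — w1 R w2 and w2 R w4, but not w1 R w4.
Only transitive fails.

transitive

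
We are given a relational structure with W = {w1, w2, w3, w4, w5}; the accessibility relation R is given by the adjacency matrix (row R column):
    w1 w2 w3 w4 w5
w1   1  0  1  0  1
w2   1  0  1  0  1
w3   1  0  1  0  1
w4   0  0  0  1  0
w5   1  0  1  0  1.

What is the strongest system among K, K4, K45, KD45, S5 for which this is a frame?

Transitive (axiom 4): yes — every two-step R-path is closed by a direct edge.
Euclidean (axiom 5): yes — any two successors of a common world are R-related.
Serial (axiom D): yes — every world has a successor (e.g. w1 R w1).
Reflexive (axiom T): no — w2 is not related to itself.
So F validates K, K4, K45, KD45; S5 would additionally require R to be reflexive. The strongest is KD45.

KD45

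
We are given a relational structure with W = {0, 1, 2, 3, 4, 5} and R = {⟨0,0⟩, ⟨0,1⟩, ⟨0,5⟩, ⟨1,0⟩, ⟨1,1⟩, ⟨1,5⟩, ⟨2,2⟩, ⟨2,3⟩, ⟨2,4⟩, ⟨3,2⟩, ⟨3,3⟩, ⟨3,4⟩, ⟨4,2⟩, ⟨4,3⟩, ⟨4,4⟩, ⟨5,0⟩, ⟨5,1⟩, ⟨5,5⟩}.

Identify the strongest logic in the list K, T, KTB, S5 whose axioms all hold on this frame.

S5

Reflexive (axiom T): yes — every world is R-related to itself.
Symmetric (axiom B): yes — every pair in R has its reverse in R.
Euclidean (axiom 5): yes — any two successors of a common world are R-related.
So F validates K, T, KTB, S5. The strongest is S5.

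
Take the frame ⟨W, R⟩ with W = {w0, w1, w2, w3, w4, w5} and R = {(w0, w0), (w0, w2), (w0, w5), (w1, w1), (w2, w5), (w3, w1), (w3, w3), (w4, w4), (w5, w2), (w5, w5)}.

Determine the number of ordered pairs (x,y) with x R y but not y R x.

Enumerating: (w0,w2), (w0,w5), (w3,w1).

3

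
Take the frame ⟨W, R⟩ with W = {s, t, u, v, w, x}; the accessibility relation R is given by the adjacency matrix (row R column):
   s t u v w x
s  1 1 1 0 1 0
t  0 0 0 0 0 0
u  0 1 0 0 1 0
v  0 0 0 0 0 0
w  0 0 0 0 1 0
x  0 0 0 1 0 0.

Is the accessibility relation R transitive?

Transitive: yes — every two-step R-path is closed by a direct edge.

Yes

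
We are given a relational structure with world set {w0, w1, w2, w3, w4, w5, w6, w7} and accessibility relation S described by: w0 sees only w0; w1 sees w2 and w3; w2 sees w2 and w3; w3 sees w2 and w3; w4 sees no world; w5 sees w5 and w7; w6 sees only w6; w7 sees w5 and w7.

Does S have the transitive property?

Yes

Transitive: yes — every two-step S-path is closed by a direct edge.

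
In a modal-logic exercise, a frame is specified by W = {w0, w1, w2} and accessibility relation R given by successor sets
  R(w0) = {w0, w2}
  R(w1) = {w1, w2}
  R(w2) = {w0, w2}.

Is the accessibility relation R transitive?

Transitive: no — w1 R w2 and w2 R w0, but not w1 R w0.

No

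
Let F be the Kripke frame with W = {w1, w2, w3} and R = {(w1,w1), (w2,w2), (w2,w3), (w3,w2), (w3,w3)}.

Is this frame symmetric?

Yes

Symmetric: yes — every pair in R has its reverse in R.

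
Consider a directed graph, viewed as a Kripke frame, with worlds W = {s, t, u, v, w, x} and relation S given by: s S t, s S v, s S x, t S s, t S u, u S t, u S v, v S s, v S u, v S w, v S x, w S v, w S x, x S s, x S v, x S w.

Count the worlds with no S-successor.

0

S is serial; there are no such worlds.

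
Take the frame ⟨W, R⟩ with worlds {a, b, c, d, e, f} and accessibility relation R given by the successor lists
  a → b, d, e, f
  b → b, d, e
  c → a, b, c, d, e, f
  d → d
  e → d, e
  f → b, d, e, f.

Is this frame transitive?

Transitive: yes — every two-step R-path is closed by a direct edge.

Yes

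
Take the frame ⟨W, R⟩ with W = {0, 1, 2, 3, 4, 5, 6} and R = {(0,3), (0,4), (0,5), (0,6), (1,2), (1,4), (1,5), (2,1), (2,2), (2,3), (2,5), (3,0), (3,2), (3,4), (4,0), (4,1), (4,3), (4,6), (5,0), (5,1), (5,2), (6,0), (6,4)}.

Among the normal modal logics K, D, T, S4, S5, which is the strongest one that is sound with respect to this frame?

D

Serial (axiom D): yes — every world has a successor (e.g. 0 R 3).
Reflexive (axiom T): no — 0 is not related to itself.
Transitive (axiom 4): no — 0 R 3 and 3 R 2, but not 0 R 2.
Euclidean (axiom 5): no — 0 R 3 and 0 R 5, but not 3 R 5.
So F validates K, D; T would additionally require R to be reflexive. The strongest is D.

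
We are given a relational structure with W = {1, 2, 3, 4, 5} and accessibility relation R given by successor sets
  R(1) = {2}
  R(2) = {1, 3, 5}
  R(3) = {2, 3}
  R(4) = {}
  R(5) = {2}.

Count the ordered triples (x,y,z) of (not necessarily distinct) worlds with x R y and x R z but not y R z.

Enumerating: (1,2,2), (2,1,1), (2,1,3), (2,1,5), (2,3,1), (2,3,5), (2,5,1), (2,5,3), (2,5,5), (3,2,2), (5,2,2).

11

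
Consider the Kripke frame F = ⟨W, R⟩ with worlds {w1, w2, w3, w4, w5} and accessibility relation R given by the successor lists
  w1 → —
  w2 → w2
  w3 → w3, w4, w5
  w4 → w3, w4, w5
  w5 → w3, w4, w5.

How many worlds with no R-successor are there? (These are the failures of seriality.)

1

Enumerating: w1.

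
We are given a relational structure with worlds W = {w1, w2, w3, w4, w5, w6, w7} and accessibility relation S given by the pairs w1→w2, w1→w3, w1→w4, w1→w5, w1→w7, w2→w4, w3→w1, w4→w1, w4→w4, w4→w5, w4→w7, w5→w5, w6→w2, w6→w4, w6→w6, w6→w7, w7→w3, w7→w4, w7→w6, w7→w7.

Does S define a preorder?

Reflexive: no — w1 is not related to itself.
Transitive: no — w1 S w7 and w7 S w6, but not w1 S w6.
So S is not a preorder.

No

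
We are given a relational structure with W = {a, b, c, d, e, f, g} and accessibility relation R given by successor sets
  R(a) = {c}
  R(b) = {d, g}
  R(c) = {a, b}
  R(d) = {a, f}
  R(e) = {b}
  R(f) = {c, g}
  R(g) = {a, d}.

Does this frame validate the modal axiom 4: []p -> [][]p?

No

By correspondence theory, 4 is valid on a frame iff R is transitive.
Transitive: no — a R c and c R b, but not a R b.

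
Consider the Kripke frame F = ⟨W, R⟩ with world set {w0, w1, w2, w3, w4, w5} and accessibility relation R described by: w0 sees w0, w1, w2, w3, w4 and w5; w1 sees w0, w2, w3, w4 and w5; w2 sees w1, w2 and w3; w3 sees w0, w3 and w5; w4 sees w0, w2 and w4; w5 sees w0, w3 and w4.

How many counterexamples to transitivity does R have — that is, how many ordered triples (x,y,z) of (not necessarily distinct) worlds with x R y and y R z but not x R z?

Enumerating: (w1,w0,w1), (w1,w2,w1), (w2,w1,w0), (w2,w1,w4), (w2,w1,w5), (w2,w3,w0), (w2,w3,w5), (w3,w0,w1), (w3,w0,w2), (w3,w0,w4), (w3,w5,w4), (w4,w0,w1), … and 9 more.
Total: 21.

21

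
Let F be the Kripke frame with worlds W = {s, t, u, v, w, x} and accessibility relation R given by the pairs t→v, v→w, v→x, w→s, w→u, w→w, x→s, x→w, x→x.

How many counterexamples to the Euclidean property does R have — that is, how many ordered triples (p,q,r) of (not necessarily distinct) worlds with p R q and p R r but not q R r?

12

Enumerating: (t,v,v), (v,w,x), (w,s,s), (w,s,u), (w,s,w), (w,u,s), (w,u,u), (w,u,w), (x,s,s), (x,s,w), (x,s,x), (x,w,x).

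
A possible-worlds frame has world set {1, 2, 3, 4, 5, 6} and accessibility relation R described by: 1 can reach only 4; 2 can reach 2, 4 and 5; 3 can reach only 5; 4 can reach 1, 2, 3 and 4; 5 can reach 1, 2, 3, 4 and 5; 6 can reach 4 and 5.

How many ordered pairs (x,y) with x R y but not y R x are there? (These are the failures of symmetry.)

Enumerating: (4,3), (5,1), (5,4), (6,4), (6,5).

5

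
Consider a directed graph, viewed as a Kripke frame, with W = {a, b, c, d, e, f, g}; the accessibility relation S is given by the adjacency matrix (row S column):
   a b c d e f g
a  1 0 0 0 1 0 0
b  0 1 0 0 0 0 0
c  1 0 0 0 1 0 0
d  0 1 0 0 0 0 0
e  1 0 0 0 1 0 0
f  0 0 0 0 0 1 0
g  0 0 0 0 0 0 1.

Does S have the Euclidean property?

Yes

Euclidean: yes — any two successors of a common world are S-related.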